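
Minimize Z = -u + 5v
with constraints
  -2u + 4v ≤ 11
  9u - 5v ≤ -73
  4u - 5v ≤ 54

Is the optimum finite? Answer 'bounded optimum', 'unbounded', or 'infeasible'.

From the feasible point (-237/26, -47/26), moving in the direction (-4, -2) keeps every constraint satisfied while Z decreases without bound.

unbounded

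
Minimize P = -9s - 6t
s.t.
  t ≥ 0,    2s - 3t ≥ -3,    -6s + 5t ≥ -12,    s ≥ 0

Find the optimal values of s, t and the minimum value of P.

s = 51/8, t = 21/4, minimum P = -711/8

Vertices and P = -9s - 6t:
  (2, 0) → P = -18
  (0, 0) → P = 0
  (51/8, 21/4) → P = -711/8
  (0, 1) → P = -6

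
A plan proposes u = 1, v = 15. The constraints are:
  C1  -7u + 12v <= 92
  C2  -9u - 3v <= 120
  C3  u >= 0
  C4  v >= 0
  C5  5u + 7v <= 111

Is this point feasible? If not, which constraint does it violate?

not feasible — violates C1

Constraint C1: -7u + 12v = 173, which is not ≤ 92. All other constraints are satisfied.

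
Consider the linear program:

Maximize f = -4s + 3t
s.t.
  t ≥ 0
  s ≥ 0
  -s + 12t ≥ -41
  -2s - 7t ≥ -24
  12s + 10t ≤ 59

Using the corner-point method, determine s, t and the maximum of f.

Corner points and f = -4s + 3t:
  (0, 0) → f = 0
  (59/12, 0) → f = -59/3
  (0, 24/7) → f = 72/7
  (173/64, 85/32) → f = -91/32

The optimum lies where s = 0 and -2s - 7t = -24.
Solving simultaneously gives s = 0, t = 24/7.

s = 0, t = 24/7, maximum f = 72/7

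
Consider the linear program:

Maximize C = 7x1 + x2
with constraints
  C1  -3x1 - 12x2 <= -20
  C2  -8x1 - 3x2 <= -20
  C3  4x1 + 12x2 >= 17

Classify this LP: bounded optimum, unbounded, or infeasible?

From the feasible point (60/29, 100/87), moving in the direction (12, -3) keeps every constraint satisfied while C increases without bound.

unbounded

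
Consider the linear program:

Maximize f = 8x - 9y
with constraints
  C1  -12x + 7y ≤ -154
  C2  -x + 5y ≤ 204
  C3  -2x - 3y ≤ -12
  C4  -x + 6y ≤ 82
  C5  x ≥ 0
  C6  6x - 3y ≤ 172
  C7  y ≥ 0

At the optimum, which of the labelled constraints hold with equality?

Corner points and f = 8x - 9y:
  (1498/65, 1138/65) → f = 134/5
  (77/6, 0) → f = 308/3
  (426/11, 664/33) → f = 1416/11
  (86/3, 0) → f = 688/3

The maximum is at (86/3, 0). Substituting into each constraint, equality holds for C6 and C7; the remaining constraints have slack.

C6 and C7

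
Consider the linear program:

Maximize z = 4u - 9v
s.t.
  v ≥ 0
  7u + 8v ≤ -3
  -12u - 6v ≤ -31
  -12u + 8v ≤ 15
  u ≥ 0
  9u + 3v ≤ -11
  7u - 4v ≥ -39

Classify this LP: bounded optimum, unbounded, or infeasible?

The boundaries 9u + 3v = -11 and 7u - 4v = -39 meet at (-161/57, 274/57), but that point violates 7u + 8v ≤ -3. Every candidate vertex is excluded by some other constraint, so the feasible region is empty.

infeasible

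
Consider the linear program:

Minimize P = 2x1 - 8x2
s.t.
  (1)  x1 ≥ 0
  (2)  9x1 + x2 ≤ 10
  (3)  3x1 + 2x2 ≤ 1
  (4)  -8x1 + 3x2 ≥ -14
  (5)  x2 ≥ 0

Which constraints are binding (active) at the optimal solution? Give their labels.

Vertices and P = 2x1 - 8x2:
  (0, 1/2) → P = -4
  (0, 0) → P = 0
  (1/3, 0) → P = 2/3

The minimum is at (0, 1/2). Substituting into each constraint, equality holds for (1) and (3); the remaining constraints have slack.

(1) and (3)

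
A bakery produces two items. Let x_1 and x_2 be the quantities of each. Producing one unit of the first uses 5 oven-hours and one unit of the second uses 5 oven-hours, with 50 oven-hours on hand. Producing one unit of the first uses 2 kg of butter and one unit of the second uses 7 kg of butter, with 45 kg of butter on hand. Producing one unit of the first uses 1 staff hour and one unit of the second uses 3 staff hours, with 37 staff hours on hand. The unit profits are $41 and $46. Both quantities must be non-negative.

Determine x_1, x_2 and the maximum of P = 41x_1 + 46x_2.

x_1 = 5, x_2 = 5, maximum P = 435

Extreme points and P = 41x_1 + 46x_2:
  (0, 0) → P = 0
  (0, 45/7) → P = 2070/7
  (10, 0) → P = 410
  (5, 5) → P = 435

At the optimal vertex, 5x_1 + 5x_2 = 50 and 2x_1 + 7x_2 = 45.
Solving simultaneously gives x_1 = 5, x_2 = 5.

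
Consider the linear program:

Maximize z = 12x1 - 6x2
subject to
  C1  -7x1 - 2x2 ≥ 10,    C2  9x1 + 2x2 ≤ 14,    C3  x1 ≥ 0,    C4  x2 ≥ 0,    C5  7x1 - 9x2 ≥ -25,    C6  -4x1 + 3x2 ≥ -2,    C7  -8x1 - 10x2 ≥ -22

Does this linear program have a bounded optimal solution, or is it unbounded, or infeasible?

infeasible

The boundaries -7x1 - 2x2 = 10 and x2 = 0 meet at (-10/7, 0), but that point violates x1 ≥ 0. Every candidate vertex is excluded by some other constraint, so the feasible region is empty.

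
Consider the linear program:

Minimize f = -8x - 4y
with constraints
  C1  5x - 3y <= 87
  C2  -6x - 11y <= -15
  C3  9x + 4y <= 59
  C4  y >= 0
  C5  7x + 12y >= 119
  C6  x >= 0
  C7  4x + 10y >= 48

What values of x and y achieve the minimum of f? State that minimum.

Extreme points and f = -8x - 4y:
  (29/10, 329/40) → f = -561/10
  (0, 59/4) → f = -59
  (0, 119/12) → f = -119/3

x = 0, y = 59/4, minimum f = -59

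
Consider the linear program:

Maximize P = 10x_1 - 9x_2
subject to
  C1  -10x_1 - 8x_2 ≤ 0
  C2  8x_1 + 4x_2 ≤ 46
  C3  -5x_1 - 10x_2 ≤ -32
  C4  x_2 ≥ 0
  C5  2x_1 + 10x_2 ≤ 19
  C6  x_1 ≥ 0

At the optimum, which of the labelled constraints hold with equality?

C2 and C3

Corner points and P = 10x_1 - 9x_2:
  (83/15, 13/30) → P = 1543/30
  (16/3, 5/6) → P = 275/6
  (13/3, 31/30) → P = 1021/30

The maximum is at (83/15, 13/30). Substituting into each constraint, equality holds for C2 and C3; the remaining constraints have slack.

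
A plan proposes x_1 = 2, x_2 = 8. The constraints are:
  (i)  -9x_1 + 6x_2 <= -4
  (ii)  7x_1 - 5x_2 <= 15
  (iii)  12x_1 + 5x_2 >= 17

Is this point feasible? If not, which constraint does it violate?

not feasible — violates (i)

Constraint (i): -9x_1 + 6x_2 = 30, which is not ≤ -4. All other constraints are satisfied.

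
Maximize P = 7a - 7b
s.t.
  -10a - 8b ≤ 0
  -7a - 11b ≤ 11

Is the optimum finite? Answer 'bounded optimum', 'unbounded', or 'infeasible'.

unbounded

From the feasible point (44/27, -55/27), moving in the direction (11, -7) keeps every constraint satisfied while P increases without bound.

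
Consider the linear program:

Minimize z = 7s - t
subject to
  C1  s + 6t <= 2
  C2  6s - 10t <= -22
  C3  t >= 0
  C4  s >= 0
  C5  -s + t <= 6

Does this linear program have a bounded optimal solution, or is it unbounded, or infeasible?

The boundaries s + 6t = 2 and 6s - 10t = -22 meet at (-56/23, 17/23), but that point violates s ≥ 0. Every candidate vertex is excluded by some other constraint, so the feasible region is empty.

infeasible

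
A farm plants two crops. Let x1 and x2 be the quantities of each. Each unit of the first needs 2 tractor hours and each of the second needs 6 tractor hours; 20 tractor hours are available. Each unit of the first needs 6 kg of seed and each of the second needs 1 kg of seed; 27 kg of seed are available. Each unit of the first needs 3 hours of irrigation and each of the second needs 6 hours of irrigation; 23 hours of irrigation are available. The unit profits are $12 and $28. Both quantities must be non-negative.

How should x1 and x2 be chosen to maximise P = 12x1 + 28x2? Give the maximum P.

Vertices and P = 12x1 + 28x2:
  (0, 0) → P = 0
  (0, 10/3) → P = 280/3
  (9/2, 0) → P = 54
  (3, 7/3) → P = 304/3
  (139/33, 19/11) → P = 1088/11

At the optimal vertex, 2x1 + 6x2 = 20 and 3x1 + 6x2 = 23.
Solving simultaneously gives x1 = 3, x2 = 7/3.

x1 = 3, x2 = 7/3, maximum P = 304/3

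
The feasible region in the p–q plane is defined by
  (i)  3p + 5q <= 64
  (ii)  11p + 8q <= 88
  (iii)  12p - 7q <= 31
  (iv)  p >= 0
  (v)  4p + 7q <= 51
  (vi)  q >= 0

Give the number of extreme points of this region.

5

Intersecting each pair of boundary lines and keeping only the points that satisfy every inequality leaves:
  (864/173, 715/173)
  (208/45, 209/45)
  (31/12, 0)
  (0, 51/7)
  (0, 0)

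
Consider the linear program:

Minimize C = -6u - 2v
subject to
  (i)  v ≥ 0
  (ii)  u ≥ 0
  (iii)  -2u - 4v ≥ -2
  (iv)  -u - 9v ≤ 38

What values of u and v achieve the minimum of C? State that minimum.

u = 1, v = 0, minimum C = -6

Feasible corners and C = -6u - 2v:
  (0, 0) → C = 0
  (1, 0) → C = -6
  (0, 1/2) → C = -1

The binding constraints are v = 0 and -2u - 4v = -2.
Solving simultaneously gives u = 1, v = 0.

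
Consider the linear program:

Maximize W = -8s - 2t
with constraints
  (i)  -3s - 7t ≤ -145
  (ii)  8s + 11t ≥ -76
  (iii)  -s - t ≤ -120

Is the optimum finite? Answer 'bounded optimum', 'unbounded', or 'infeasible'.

unbounded

From the feasible point (695/4, -215/4), moving in the direction (-1, 1) keeps every constraint satisfied while W increases without bound.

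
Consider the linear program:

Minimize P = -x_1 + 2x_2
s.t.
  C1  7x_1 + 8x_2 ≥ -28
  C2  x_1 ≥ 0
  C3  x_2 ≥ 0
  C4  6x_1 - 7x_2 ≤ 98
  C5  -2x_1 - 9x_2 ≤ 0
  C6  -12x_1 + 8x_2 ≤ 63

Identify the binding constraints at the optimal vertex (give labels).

C3 and C4

Vertices and P = -x_1 + 2x_2:
  (0, 0) → P = 0
  (0, 63/8) → P = 63/4
  (49/3, 0) → P = -49/3
The feasible region is unbounded (it extends along (2, 3), (7, 6)), but P strictly increases along every unbounded feasible direction, so there is no improving ray and the minimum is attained at a vertex.

The minimum is at (49/3, 0). Substituting into each constraint, equality holds for C3 and C4; the remaining constraints have slack.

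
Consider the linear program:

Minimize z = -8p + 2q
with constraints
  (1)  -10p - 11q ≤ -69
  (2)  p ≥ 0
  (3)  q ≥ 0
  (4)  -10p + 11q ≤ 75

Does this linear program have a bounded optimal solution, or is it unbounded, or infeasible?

unbounded

From the feasible point (0, 69/11), moving in the direction (11, 10) keeps every constraint satisfied while z decreases without bound.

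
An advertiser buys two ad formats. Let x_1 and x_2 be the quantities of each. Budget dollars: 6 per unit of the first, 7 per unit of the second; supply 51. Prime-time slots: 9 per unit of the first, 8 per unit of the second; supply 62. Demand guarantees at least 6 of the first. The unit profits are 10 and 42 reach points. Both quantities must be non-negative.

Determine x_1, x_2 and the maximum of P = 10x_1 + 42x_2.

x_1 = 6, x_2 = 1, maximum P = 102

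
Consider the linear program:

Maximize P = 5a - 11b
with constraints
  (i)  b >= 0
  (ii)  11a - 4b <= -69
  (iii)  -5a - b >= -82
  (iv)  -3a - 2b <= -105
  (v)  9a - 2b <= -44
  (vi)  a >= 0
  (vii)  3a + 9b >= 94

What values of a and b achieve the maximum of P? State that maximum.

a = 61/12, b = 359/8, maximum P = -11237/24

Vertices and P = 5a - 11b:
  (120/19, 958/19) → P = -9938/19
  (0, 82) → P = -902
  (61/12, 359/8) → P = -11237/24
  (0, 105/2) → P = -1155/2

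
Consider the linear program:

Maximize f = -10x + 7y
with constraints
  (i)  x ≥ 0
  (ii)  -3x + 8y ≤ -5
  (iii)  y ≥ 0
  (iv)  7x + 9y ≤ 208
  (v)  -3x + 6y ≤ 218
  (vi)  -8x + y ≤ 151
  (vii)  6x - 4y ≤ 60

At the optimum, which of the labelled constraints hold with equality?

Feasible corners and f = -10x + 7y:
  (5/3, 0) → f = -50/3
  (115/9, 25/6) → f = -1775/18
  (10, 0) → f = -100

The maximum is at (5/3, 0). Substituting into each constraint, equality holds for (ii) and (iii); the remaining constraints have slack.

(ii) and (iii)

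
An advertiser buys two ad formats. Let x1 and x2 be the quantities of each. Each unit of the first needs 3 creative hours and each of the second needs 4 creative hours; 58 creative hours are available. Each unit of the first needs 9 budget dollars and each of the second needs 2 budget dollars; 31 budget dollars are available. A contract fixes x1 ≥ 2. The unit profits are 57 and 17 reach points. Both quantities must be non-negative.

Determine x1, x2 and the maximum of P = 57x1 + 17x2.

x1 = 2, x2 = 13/2, maximum P = 449/2

Feasible corners and P = 57x1 + 17x2:
  (31/9, 0) → P = 589/3
  (2, 0) → P = 114
  (2, 13/2) → P = 449/2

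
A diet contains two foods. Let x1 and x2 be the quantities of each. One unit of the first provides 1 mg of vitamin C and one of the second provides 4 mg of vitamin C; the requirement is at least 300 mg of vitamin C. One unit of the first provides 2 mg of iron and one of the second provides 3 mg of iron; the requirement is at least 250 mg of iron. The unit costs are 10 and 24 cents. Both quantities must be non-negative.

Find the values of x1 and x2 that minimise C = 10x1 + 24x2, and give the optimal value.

x1 = 20, x2 = 70, minimum C = 1880

Corner points and C = 10x1 + 24x2:
  (0, 250/3) → C = 2000
  (300, 0) → C = 3000
  (20, 70) → C = 1880
The feasible region is unbounded (it extends along (0, 1), (1, 0)), but C strictly increases along every unbounded feasible direction, so there is no improving ray and the minimum is attained at a vertex.

The binding constraints are x1 + 4x2 = 300 and 2x1 + 3x2 = 250.
Solving simultaneously gives x1 = 20, x2 = 70.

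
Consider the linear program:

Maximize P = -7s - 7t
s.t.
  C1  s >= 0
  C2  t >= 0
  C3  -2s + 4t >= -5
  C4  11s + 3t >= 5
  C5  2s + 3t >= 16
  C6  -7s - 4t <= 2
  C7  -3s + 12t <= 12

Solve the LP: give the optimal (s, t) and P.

Extreme points and P = -7s - 7t:
  (79/14, 11/7) → P = -101/2
  (9, 13/4) → P = -343/4
  (52/11, 24/11) → P = -532/11

At the optimal vertex, 2s + 3t = 16 and -3s + 12t = 12.
Solving simultaneously gives s = 52/11, t = 24/11.

s = 52/11, t = 24/11, maximum P = -532/11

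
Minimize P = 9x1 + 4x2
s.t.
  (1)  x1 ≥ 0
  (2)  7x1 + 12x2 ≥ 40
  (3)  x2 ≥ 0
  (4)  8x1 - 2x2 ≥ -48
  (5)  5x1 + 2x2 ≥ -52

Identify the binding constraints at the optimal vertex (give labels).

Extreme points and P = 9x1 + 4x2:
  (0, 10/3) → P = 40/3
  (0, 24) → P = 96
  (40/7, 0) → P = 360/7
The feasible region is unbounded (it extends along (1, 0), (1, 4)), but P strictly increases along every unbounded feasible direction, so there is no improving ray and the minimum is attained at a vertex.

The minimum is at (0, 10/3). Substituting into each constraint, equality holds for (1) and (2); the remaining constraints have slack.

(1) and (2)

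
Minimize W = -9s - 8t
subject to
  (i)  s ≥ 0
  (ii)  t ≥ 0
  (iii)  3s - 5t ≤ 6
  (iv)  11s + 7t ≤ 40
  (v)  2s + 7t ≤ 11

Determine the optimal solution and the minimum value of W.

s = 97/31, t = 21/31, minimum W = -1041/31

Vertices and W = -9s - 8t:
  (0, 0) → W = 0
  (0, 11/7) → W = -88/7
  (2, 0) → W = -18
  (97/31, 21/31) → W = -1041/31

The binding constraints are 3s - 5t = 6 and 2s + 7t = 11.
Solving simultaneously gives s = 97/31, t = 21/31.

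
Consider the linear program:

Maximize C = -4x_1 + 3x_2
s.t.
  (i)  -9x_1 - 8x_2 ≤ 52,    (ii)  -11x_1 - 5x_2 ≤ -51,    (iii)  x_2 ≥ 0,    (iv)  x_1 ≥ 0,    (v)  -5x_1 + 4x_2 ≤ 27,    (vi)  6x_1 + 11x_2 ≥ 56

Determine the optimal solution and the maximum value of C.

x_1 = 1, x_2 = 8, maximum C = 20

Feasible corners and C = -4x_1 + 3x_2:
  (1, 8) → C = 20
  (281/91, 310/91) → C = -194/91
  (28/3, 0) → C = -112/3
The feasible region is unbounded (it extends along (4, 5), (1, 0)), but C strictly decreases along every unbounded feasible direction, so there is no improving ray and the maximum is attained at a vertex.

At the optimal vertex, -11x_1 - 5x_2 = -51 and -5x_1 + 4x_2 = 27.
Solving simultaneously gives x_1 = 1, x_2 = 8.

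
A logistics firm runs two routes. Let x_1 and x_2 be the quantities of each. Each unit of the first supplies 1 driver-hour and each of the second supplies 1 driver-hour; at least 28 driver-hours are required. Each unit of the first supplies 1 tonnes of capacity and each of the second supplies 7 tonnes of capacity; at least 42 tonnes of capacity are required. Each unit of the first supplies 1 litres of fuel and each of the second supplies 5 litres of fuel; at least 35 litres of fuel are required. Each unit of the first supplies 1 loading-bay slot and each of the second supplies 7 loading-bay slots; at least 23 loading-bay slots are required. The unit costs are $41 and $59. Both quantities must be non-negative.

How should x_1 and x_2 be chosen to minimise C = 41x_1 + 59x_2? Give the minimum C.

Feasible corners and C = 41x_1 + 59x_2:
  (0, 28) → C = 1652
  (42, 0) → C = 1722
  (77/3, 7/3) → C = 1190
The feasible region is unbounded (it extends along (0, 1), (1, 0)), but C strictly increases along every unbounded feasible direction, so there is no improving ray and the minimum is attained at a vertex.

x_1 = 77/3, x_2 = 7/3, minimum C = 1190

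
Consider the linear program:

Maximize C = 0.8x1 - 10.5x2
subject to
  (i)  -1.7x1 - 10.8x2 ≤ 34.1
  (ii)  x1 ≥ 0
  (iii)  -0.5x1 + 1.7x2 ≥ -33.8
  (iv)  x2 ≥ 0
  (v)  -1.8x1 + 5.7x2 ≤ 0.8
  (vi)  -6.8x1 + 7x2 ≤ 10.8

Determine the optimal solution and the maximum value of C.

Corner points and C = 0.8x1 - 10.5x2:
  (0, 0) → C = 0
  (0, 8/57) → C = -28/19
  (338/5, 0) → C = 1352/25
The feasible region is unbounded (it extends along (17, 5), (19, 6)), but C strictly decreases along every unbounded feasible direction, so there is no improving ray and the maximum is attained at a vertex.

x1 = 67.6, x2 = 0, maximum C = 54.08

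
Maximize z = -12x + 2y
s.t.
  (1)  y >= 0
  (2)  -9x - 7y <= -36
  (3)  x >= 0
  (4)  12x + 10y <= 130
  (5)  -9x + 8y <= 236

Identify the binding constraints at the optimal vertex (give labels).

(3) and (4)

Vertices and z = -12x + 2y:
  (4, 0) → z = -48
  (65/6, 0) → z = -130
  (0, 36/7) → z = 72/7
  (0, 13) → z = 26

The maximum is at (0, 13). Substituting into each constraint, equality holds for (3) and (4); the remaining constraints have slack.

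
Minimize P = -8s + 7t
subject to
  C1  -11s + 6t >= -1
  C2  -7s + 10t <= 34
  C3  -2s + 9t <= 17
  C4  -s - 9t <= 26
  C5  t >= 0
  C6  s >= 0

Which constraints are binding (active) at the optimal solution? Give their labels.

Vertices and P = -8s + 7t:
  (37/29, 63/29) → P = 5
  (1/11, 0) → P = -8/11
  (0, 17/9) → P = 119/9
  (0, 0) → P = 0

The minimum is at (1/11, 0). Substituting into each constraint, equality holds for C1 and C5; the remaining constraints have slack.

C1 and C5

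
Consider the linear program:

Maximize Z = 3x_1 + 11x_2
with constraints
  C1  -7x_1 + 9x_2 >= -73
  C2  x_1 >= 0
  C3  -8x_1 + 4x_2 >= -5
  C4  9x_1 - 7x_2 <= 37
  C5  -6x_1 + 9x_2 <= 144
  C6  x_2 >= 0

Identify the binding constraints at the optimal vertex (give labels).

Corner points and Z = 3x_1 + 11x_2:
  (0, 16) → Z = 176
  (0, 0) → Z = 0
  (207/16, 197/8) → Z = 4955/16
  (5/8, 0) → Z = 15/8

The maximum is at (207/16, 197/8). Substituting into each constraint, equality holds for C3 and C5; the remaining constraints have slack.

C3 and C5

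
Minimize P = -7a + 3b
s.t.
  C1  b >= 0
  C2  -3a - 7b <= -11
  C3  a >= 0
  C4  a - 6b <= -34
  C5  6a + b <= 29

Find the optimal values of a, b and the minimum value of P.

a = 140/37, b = 233/37, minimum P = -281/37

Feasible corners and P = -7a + 3b:
  (0, 17/3) → P = 17
  (0, 29) → P = 87
  (140/37, 233/37) → P = -281/37

The optimum lies where a - 6b = -34 and 6a + b = 29.
Solving simultaneously gives a = 140/37, b = 233/37.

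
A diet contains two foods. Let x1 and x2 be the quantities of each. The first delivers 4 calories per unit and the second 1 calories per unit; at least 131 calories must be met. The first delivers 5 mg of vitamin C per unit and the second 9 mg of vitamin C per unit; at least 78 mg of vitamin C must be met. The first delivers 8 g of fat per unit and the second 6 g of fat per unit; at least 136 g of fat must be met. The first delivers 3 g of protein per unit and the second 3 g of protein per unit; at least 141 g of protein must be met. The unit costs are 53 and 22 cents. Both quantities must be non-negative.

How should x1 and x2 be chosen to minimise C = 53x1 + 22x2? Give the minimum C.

Feasible corners and C = 53x1 + 22x2:
  (0, 131) → C = 2882
  (47, 0) → C = 2491
  (28, 19) → C = 1902
The feasible region is unbounded (it extends along (0, 1), (1, 0)), but C strictly increases along every unbounded feasible direction, so there is no improving ray and the minimum is attained at a vertex.

The optimum lies where 4x1 + x2 = 131 and 3x1 + 3x2 = 141.
Solving simultaneously gives x1 = 28, x2 = 19.

x1 = 28, x2 = 19, minimum C = 1902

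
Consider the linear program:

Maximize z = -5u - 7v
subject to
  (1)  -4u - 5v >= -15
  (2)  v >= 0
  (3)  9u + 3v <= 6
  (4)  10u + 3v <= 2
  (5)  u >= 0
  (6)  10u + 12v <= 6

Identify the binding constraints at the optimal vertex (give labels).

(2) and (5)

Vertices and z = -5u - 7v:
  (1/5, 0) → z = -1
  (0, 0) → z = 0
  (1/15, 4/9) → z = -31/9
  (0, 1/2) → z = -7/2

The maximum is at (0, 0). Substituting into each constraint, equality holds for (2) and (5); the remaining constraints have slack.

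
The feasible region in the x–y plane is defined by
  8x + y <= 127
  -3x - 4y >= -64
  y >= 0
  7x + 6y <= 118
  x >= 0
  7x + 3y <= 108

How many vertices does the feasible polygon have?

Of the 15 pairwise boundary intersections, those satisfying every inequality are:
  (44/5, 47/5)
  (0, 16)
  (0, 0)
  (108/7, 0)
  (14, 10/3)

5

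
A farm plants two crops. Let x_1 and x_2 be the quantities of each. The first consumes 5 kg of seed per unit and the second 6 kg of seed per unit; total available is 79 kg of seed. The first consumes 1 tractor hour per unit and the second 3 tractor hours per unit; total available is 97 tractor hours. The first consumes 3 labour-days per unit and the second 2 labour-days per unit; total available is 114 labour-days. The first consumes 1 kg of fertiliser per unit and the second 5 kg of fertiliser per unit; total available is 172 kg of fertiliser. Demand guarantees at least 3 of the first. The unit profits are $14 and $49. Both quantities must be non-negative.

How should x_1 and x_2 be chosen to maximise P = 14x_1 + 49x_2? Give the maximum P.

x_1 = 3, x_2 = 32/3, maximum P = 1694/3

Vertices and P = 14x_1 + 49x_2:
  (79/5, 0) → P = 1106/5
  (3, 0) → P = 42
  (3, 32/3) → P = 1694/3

The optimum lies where 5x_1 + 6x_2 = 79 and x_1 = 3.
Solving simultaneously gives x_1 = 3, x_2 = 32/3.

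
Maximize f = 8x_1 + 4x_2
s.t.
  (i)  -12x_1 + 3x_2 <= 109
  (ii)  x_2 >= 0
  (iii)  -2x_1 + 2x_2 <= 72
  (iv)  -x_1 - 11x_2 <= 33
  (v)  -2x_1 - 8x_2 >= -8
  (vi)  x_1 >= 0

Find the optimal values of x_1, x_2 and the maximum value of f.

Vertices and f = 8x_1 + 4x_2:
  (4, 0) → f = 32
  (0, 0) → f = 0
  (0, 1) → f = 4

x_1 = 4, x_2 = 0, maximum f = 32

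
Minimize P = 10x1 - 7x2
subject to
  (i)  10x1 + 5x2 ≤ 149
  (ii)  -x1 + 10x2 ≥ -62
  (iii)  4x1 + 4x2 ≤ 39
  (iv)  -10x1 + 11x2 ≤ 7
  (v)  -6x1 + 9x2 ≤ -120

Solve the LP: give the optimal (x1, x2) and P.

x1 = 214/17, x2 = -84/17, minimum P = 2728/17

Vertices and P = 10x1 - 7x2:
  (29/2, -19/4) → P = 713/4
  (214/17, -84/17) → P = 2728/17
  (277/20, -41/10) → P = 836/5

At the optimal vertex, -x1 + 10x2 = -62 and -6x1 + 9x2 = -120.
Solving simultaneously gives x1 = 214/17, x2 = -84/17.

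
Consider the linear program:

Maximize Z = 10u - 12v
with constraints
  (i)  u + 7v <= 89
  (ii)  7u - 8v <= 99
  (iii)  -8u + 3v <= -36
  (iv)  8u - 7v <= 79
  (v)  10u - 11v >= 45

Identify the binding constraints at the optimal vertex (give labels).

Feasible corners and Z = 10u - 12v:
  (56/3, 211/21) → Z = 1388/21
  (1294/81, 845/81) → Z = 2800/81
  (15/32, -43/4) → Z = 2139/16
  (9/2, 0) → Z = 45

The maximum is at (15/32, -43/4). Substituting into each constraint, equality holds for (iii) and (iv); the remaining constraints have slack.

(iii) and (iv)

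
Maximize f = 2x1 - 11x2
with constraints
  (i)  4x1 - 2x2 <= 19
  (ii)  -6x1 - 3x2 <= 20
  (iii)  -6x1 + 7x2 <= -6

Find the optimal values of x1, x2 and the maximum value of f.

Feasible corners and f = 2x1 - 11x2:
  (17/24, -97/12) → f = 271/3
  (121/16, 45/8) → f = -187/4
  (-61/30, -13/5) → f = 368/15

x1 = 17/24, x2 = -97/12, maximum f = 271/3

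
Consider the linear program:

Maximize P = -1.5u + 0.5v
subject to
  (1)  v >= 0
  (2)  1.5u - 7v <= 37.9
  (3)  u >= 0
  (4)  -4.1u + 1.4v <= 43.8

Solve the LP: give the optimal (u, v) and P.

u = 0, v = 219/7, maximum P = 219/14

Extreme points and P = -1.5u + 0.5v:
  (379/15, 0) → P = -379/10
  (0, 0) → P = 0
  (0, 219/7) → P = 219/14
The feasible region is unbounded (it extends along (14, 3), (14, 41)), but P strictly decreases along every unbounded feasible direction, so there is no improving ray and the maximum is attained at a vertex.

The binding constraints are u = 0 and -4.1u + 1.4v = 43.8.
Solving simultaneously gives u = 0, v = 219/7.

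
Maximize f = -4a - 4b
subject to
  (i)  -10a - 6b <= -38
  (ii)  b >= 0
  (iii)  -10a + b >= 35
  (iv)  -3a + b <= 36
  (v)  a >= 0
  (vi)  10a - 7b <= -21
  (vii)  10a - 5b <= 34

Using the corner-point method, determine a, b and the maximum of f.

Corner points and f = -4a - 4b:
  (1/7, 255/7) → f = -1024/7
  (0, 35) → f = -140
  (0, 36) → f = -144

At the optimal vertex, -10a + b = 35 and a = 0.
Solving simultaneously gives a = 0, b = 35.

a = 0, b = 35, maximum f = -140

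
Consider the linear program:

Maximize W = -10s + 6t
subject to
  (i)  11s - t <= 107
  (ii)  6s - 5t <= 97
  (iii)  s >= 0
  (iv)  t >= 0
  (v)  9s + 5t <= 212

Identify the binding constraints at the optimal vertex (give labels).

(iii) and (v)

Feasible corners and W = -10s + 6t:
  (107/11, 0) → W = -1070/11
  (747/64, 1369/64) → W = 93/8
  (0, 0) → W = 0
  (0, 212/5) → W = 1272/5

The maximum is at (0, 212/5). Substituting into each constraint, equality holds for (iii) and (v); the remaining constraints have slack.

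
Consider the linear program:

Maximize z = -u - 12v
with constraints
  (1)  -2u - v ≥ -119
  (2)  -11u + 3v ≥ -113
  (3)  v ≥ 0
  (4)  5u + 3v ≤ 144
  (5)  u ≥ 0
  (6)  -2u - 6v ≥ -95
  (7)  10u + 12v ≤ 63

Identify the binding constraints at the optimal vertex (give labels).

Extreme points and z = -u - 12v:
  (0, 0) → z = 0
  (63/10, 0) → z = -63/10
  (0, 21/4) → z = -63

The maximum is at (0, 0). Substituting into each constraint, equality holds for (3) and (5); the remaining constraints have slack.

(3) and (5)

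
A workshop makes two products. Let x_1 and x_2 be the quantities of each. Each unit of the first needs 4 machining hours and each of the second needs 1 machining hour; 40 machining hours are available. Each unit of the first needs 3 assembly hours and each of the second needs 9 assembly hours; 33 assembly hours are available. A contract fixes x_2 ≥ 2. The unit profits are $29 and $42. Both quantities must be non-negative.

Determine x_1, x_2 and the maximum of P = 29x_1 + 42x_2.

x_1 = 5, x_2 = 2, maximum P = 229

Corner points and P = 29x_1 + 42x_2:
  (0, 11/3) → P = 154
  (0, 2) → P = 84
  (5, 2) → P = 229

At the optimal vertex, 3x_1 + 9x_2 = 33 and x_2 = 2.
Solving simultaneously gives x_1 = 5, x_2 = 2.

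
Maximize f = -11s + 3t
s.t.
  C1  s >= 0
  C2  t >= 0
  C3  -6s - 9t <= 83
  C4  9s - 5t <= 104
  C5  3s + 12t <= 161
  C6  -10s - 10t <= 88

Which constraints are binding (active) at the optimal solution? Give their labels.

C1 and C5

Feasible corners and f = -11s + 3t:
  (0, 0) → f = 0
  (0, 161/12) → f = 161/4
  (104/9, 0) → f = -1144/9
  (2053/123, 379/41) → f = -19172/123

The maximum is at (0, 161/12). Substituting into each constraint, equality holds for C1 and C5; the remaining constraints have slack.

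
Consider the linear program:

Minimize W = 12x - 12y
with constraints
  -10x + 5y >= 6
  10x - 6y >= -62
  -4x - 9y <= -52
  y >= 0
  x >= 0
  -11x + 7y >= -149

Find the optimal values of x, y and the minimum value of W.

x = 137/5, y = 56, minimum W = -1716/5

Feasible corners and W = 12x - 12y:
  (137/5, 56) → W = -1716/5
  (103/55, 272/55) → W = -2028/55
  (0, 31/3) → W = -124
  (0, 52/9) → W = -208/3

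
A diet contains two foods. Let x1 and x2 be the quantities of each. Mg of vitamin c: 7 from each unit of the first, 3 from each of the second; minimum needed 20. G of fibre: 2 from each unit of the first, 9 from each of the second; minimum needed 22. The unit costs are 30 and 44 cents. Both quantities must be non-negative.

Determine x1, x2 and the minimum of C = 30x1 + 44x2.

x1 = 2, x2 = 2, minimum C = 148

Vertices and C = 30x1 + 44x2:
  (0, 20/3) → C = 880/3
  (11, 0) → C = 330
  (2, 2) → C = 148
The feasible region is unbounded (it extends along (0, 1), (1, 0)), but C strictly increases along every unbounded feasible direction, so there is no improving ray and the minimum is attained at a vertex.

The optimum lies where 7x1 + 3x2 = 20 and 2x1 + 9x2 = 22.
Solving simultaneously gives x1 = 2, x2 = 2.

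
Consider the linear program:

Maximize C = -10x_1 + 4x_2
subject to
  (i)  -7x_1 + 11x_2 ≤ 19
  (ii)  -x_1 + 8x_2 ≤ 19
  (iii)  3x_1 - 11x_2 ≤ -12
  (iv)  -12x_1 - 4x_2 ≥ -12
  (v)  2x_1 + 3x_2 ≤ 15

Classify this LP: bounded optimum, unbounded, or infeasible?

bounded optimum

Vertices and C = -10x_1 + 4x_2:
  (-7/4, 27/44) → C = 439/22
  (7/20, 39/20) → C = 43/10
  (7/12, 5/4) → C = -5/6
The feasible region has finitely many vertices and no improving ray; the maximum is 439/22 at (-7/4, 27/44).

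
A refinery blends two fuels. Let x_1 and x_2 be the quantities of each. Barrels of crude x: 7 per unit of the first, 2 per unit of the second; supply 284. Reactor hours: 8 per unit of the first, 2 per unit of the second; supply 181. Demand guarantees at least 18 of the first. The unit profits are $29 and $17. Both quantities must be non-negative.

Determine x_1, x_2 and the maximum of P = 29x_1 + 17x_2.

x_1 = 18, x_2 = 37/2, maximum P = 1673/2

Feasible corners and P = 29x_1 + 17x_2:
  (181/8, 0) → P = 5249/8
  (18, 0) → P = 522
  (18, 37/2) → P = 1673/2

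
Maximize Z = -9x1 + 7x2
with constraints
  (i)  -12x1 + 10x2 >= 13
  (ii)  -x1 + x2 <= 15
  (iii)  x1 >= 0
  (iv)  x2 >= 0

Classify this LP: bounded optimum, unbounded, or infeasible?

Corner points and Z = -9x1 + 7x2:
  (137/2, 167/2) → Z = -32
  (0, 13/10) → Z = 91/10
  (0, 15) → Z = 105
The feasible region has finitely many vertices and no improving ray; the maximum is 105 at (0, 15).

bounded optimum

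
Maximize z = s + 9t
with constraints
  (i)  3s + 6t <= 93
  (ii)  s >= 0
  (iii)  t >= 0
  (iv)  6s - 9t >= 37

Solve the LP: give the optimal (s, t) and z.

s = 353/21, t = 149/21, maximum z = 242/3

Feasible corners and z = s + 9t:
  (31, 0) → z = 31
  (353/21, 149/21) → z = 242/3
  (37/6, 0) → z = 37/6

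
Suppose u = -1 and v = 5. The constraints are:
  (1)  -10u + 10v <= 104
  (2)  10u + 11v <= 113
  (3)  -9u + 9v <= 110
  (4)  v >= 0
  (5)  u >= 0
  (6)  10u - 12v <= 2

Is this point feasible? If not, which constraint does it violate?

not feasible — violates (5)

Constraint (5): u = -1, which is not ≥ 0. All other constraints are satisfied.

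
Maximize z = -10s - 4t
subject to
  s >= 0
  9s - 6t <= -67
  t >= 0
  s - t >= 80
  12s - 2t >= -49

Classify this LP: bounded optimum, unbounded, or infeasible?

infeasible

The boundaries s = 0 and 9s - 6t = -67 meet at (0, 67/6), but that point violates s - t ≥ 80. Every candidate vertex is excluded by some other constraint, so the feasible region is empty.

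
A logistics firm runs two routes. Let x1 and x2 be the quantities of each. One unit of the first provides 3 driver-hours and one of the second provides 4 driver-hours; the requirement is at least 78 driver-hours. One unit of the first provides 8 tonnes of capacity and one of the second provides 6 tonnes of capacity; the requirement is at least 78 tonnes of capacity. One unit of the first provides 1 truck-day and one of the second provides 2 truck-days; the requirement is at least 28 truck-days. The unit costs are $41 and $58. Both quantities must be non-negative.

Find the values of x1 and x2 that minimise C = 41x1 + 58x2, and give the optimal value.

x1 = 22, x2 = 3, minimum C = 1076

Vertices and C = 41x1 + 58x2:
  (0, 39/2) → C = 1131
  (28, 0) → C = 1148
  (22, 3) → C = 1076
The feasible region is unbounded (it extends along (0, 1), (1, 0)), but C strictly increases along every unbounded feasible direction, so there is no improving ray and the minimum is attained at a vertex.

The binding constraints are 3x1 + 4x2 = 78 and x1 + 2x2 = 28.
Solving simultaneously gives x1 = 22, x2 = 3.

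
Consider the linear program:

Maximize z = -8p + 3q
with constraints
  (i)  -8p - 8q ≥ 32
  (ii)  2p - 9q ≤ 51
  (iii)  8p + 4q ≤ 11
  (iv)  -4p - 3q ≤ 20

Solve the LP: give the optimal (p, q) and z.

Vertices and z = -8p + 3q:
  (15/11, -59/11) → z = -27
  (-8, 4) → z = 76
  (-9/14, -122/21) → z = -86/7

p = -8, q = 4, maximum z = 76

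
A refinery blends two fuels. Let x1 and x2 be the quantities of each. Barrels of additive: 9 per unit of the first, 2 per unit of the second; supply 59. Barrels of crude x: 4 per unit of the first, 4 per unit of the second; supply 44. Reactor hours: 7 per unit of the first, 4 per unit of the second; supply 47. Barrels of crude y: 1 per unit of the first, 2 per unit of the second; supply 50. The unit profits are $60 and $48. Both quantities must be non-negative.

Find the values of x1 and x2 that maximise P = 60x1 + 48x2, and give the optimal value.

Extreme points and P = 60x1 + 48x2:
  (0, 0) → P = 0
  (0, 11) → P = 528
  (59/9, 0) → P = 1180/3
  (71/11, 5/11) → P = 4500/11
  (1, 10) → P = 540

x1 = 1, x2 = 10, maximum P = 540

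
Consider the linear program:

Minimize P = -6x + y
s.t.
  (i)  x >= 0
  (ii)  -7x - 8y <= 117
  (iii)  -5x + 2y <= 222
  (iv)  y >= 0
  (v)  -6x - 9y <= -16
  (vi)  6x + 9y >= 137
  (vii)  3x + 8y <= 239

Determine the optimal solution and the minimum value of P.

Feasible corners and P = -6x + y:
  (0, 137/9) → P = 137/9
  (0, 239/8) → P = 239/8
  (137/6, 0) → P = -137
  (239/3, 0) → P = -478

The optimum lies where y = 0 and 3x + 8y = 239.
Solving simultaneously gives x = 239/3, y = 0.

x = 239/3, y = 0, minimum P = -478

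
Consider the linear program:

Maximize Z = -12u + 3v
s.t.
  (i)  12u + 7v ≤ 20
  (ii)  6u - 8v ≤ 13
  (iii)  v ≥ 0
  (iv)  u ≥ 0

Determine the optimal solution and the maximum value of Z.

u = 0, v = 20/7, maximum Z = 60/7

Extreme points and Z = -12u + 3v:
  (5/3, 0) → Z = -20
  (0, 20/7) → Z = 60/7
  (0, 0) → Z = 0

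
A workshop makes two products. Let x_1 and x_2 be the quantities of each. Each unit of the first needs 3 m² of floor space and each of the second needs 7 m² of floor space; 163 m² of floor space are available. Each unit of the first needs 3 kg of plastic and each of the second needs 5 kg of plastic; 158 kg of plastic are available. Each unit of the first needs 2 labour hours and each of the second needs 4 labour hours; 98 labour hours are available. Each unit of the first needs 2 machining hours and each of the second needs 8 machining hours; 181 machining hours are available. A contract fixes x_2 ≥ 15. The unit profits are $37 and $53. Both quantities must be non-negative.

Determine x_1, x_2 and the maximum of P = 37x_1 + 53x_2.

x_1 = 19, x_2 = 15, maximum P = 1498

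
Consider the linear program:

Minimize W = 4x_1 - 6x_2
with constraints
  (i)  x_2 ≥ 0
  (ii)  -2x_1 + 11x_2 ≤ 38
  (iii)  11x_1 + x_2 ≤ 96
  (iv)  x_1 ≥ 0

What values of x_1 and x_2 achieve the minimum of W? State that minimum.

x_1 = 0, x_2 = 38/11, minimum W = -228/11

Vertices and W = 4x_1 - 6x_2:
  (96/11, 0) → W = 384/11
  (0, 0) → W = 0
  (1018/123, 610/123) → W = 412/123
  (0, 38/11) → W = -228/11

The optimum lies where -2x_1 + 11x_2 = 38 and x_1 = 0.
Solving simultaneously gives x_1 = 0, x_2 = 38/11.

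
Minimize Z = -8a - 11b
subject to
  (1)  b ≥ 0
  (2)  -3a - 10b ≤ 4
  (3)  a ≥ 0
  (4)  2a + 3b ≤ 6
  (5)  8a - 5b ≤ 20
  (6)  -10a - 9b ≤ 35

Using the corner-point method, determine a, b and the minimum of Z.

Vertices and Z = -8a - 11b:
  (0, 0) → Z = 0
  (5/2, 0) → Z = -20
  (0, 2) → Z = -22
  (45/17, 4/17) → Z = -404/17

At the optimal vertex, 2a + 3b = 6 and 8a - 5b = 20.
Solving simultaneously gives a = 45/17, b = 4/17.

a = 45/17, b = 4/17, minimum Z = -404/17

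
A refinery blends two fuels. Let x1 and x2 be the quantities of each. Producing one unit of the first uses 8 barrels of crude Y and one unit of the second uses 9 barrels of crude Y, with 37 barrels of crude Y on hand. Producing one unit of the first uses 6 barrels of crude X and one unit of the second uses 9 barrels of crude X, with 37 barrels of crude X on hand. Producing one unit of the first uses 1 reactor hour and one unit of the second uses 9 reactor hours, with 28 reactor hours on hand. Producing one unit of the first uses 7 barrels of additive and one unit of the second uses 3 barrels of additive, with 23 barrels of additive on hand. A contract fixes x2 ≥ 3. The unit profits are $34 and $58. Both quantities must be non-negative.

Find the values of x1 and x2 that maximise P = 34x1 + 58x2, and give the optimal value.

The optimum lies where x1 + 9x2 = 28 and x2 = 3.
Solving simultaneously gives x1 = 1, x2 = 3.

x1 = 1, x2 = 3, maximum P = 208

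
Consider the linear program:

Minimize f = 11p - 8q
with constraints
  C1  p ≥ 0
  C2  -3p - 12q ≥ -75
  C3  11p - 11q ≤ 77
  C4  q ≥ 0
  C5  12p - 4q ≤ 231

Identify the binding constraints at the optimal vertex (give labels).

C1 and C2

Feasible corners and f = 11p - 8q:
  (0, 25/4) → f = -50
  (0, 0) → f = 0
  (53/5, 18/5) → f = 439/5
  (7, 0) → f = 77

The minimum is at (0, 25/4). Substituting into each constraint, equality holds for C1 and C2; the remaining constraints have slack.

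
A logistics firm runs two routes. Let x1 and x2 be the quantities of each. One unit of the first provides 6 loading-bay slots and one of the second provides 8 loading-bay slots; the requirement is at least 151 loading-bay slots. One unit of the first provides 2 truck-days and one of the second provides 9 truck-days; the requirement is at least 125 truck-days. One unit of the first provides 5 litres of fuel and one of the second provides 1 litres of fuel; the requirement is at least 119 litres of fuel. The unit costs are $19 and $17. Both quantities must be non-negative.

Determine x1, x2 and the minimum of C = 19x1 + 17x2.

x1 = 22, x2 = 9, minimum C = 571

Extreme points and C = 19x1 + 17x2:
  (0, 119) → C = 2023
  (125/2, 0) → C = 2375/2
  (22, 9) → C = 571
The feasible region is unbounded (it extends along (0, 1), (1, 0)), but C strictly increases along every unbounded feasible direction, so there is no improving ray and the minimum is attained at a vertex.

The binding constraints are 2x1 + 9x2 = 125 and 5x1 + x2 = 119.
Solving simultaneously gives x1 = 22, x2 = 9.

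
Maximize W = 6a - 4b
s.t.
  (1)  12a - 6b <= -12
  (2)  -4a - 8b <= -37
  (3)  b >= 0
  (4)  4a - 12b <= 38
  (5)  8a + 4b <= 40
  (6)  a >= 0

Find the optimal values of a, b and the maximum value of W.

a = 21/20, b = 41/10, maximum W = -101/10

Extreme points and W = 6a - 4b:
  (21/20, 41/10) → W = -101/10
  (2, 6) → W = -12
  (0, 37/8) → W = -37/2
  (0, 10) → W = -40

The binding constraints are 12a - 6b = -12 and -4a - 8b = -37.
Solving simultaneously gives a = 21/20, b = 41/10.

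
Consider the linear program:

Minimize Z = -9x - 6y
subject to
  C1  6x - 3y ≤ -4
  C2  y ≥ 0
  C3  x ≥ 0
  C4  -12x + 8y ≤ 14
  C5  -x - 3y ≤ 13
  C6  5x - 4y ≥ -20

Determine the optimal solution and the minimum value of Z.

Extreme points and Z = -9x - 6y:
  (0, 4/3) → Z = -8
  (5/6, 3) → Z = -51/2
  (0, 7/4) → Z = -21/2

The optimum lies where 6x - 3y = -4 and -12x + 8y = 14.
Solving simultaneously gives x = 5/6, y = 3.

x = 5/6, y = 3, minimum Z = -51/2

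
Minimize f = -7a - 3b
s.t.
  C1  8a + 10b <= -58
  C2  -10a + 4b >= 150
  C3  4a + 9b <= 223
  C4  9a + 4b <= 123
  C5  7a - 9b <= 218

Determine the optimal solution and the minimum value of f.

Extreme points and f = -7a - 3b:
  (-433/33, 155/33) → f = 2566/33
  (-86, 63) → f = 413
  (-1111/31, -1615/31) → f = 12622/31
The feasible region is unbounded (it extends along (-9, 4), (-9, -7)), but f strictly increases along every unbounded feasible direction, so there is no improving ray and the minimum is attained at a vertex.

The optimum lies where 8a + 10b = -58 and -10a + 4b = 150.
Solving simultaneously gives a = -433/33, b = 155/33.

a = -433/33, b = 155/33, minimum f = 2566/33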